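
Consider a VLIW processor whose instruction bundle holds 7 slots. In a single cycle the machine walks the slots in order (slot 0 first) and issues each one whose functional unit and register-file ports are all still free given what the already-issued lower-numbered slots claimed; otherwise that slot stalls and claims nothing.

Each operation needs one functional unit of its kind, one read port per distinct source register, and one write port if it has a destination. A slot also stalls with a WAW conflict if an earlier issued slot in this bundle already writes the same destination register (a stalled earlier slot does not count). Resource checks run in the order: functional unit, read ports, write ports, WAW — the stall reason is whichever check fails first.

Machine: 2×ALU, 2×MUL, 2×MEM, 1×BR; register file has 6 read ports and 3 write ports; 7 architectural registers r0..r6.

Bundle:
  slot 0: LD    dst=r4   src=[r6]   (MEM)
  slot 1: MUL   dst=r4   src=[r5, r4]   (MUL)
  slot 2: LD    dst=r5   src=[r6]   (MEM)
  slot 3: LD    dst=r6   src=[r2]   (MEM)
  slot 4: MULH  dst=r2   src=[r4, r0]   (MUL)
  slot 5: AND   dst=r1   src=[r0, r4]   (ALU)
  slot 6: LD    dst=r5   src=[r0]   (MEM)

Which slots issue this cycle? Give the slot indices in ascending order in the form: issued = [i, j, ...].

issued = [0, 2, 4]

#0 MEM src=r6 dispatched  <A:2 Mu:2 Ld:1 B:1 rd:5 wr:2>
#1 MUL src=r5,r4 held:WAW  <A:2 Mu:2 Ld:1 B:1 rd:5 wr:2>
#2 MEM src=r6 dispatched  <A:2 Mu:2 Ld:0 B:1 rd:4 wr:1>
#3 MEM src=r2 held:FU  <A:2 Mu:2 Ld:0 B:1 rd:4 wr:1>
#4 MUL src=r4,r0 dispatched  <A:2 Mu:1 Ld:0 B:1 rd:2 wr:0>
#5 ALU src=r0,r4 held:WR_PORT  <A:2 Mu:1 Ld:0 B:1 rd:2 wr:0>
#6 MEM src=r0 held:FU  <A:2 Mu:1 Ld:0 B:1 rd:2 wr:0>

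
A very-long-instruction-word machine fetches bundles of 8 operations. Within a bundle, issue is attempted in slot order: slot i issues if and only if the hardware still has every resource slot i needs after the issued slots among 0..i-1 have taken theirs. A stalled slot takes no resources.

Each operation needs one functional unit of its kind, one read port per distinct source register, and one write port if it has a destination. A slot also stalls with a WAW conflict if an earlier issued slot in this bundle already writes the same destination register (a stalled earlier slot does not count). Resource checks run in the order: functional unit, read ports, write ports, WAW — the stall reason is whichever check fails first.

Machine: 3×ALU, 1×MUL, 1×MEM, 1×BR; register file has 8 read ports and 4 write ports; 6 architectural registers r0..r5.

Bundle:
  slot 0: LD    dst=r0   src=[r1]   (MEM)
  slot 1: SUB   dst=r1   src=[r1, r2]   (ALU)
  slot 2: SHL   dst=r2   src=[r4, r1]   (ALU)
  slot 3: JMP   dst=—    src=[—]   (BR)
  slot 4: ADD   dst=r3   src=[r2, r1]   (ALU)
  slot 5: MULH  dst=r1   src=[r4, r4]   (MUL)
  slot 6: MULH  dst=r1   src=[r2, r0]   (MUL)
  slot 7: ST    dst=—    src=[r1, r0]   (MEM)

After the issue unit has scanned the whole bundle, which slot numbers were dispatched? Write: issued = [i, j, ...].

#0 MEM src=r1 dispatched  <A:3 Mu:1 Ld:0 B:1 rd:7 wr:3>
#1 ALU src=r1,r2 dispatched  <A:2 Mu:1 Ld:0 B:1 rd:5 wr:2>
#2 ALU src=r4,r1 dispatched  <A:1 Mu:1 Ld:0 B:1 rd:3 wr:1>
#3 BR src=- dispatched  <A:1 Mu:1 Ld:0 B:0 rd:3 wr:1>
#4 ALU src=r2,r1 dispatched  <A:0 Mu:1 Ld:0 B:0 rd:1 wr:0>
#5 MUL src=r4,r4 held:WR_PORT  <A:0 Mu:1 Ld:0 B:0 rd:1 wr:0>
#6 MUL src=r2,r0 held:RD_PORT  <A:0 Mu:1 Ld:0 B:0 rd:1 wr:0>
#7 MEM src=r1,r0 held:FU  <A:0 Mu:1 Ld:0 B:0 rd:1 wr:0>

issued = [0, 1, 2, 3, 4]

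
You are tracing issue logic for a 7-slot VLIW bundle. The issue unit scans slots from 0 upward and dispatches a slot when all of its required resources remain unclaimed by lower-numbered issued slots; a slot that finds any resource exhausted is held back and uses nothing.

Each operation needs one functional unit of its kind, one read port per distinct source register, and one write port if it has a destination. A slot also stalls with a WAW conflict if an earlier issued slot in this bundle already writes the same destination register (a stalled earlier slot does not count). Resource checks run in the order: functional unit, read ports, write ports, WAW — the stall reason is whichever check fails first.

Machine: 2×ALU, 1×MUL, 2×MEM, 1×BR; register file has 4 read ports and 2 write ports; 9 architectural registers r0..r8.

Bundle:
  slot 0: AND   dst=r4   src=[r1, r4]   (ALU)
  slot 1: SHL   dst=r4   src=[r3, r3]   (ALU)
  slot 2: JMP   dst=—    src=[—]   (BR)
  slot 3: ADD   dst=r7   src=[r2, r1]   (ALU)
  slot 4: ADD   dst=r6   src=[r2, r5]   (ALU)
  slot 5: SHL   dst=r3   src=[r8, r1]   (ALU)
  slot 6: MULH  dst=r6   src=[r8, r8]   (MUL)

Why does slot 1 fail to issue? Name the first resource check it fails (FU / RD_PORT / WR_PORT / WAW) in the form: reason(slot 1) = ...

reason(slot 1) = WAW

slot 0 (ALU): ISSUE — free A1,Mu1,Ld2,B1 rp2 wp1
slot 1 (ALU): stall WAW — free A1,Mu1,Ld2,B1 rp2 wp1
slot 2 (BR): ISSUE — free A1,Mu1,Ld2,B0 rp2 wp1
slot 3 (ALU): ISSUE — free A0,Mu1,Ld2,B0 rp0 wp0
slot 4 (ALU): stall FU — free A0,Mu1,Ld2,B0 rp0 wp0
slot 5 (ALU): stall FU — free A0,Mu1,Ld2,B0 rp0 wp0
slot 6 (MUL): stall RD_PORT — free A0,Mu1,Ld2,B0 rp0 wp0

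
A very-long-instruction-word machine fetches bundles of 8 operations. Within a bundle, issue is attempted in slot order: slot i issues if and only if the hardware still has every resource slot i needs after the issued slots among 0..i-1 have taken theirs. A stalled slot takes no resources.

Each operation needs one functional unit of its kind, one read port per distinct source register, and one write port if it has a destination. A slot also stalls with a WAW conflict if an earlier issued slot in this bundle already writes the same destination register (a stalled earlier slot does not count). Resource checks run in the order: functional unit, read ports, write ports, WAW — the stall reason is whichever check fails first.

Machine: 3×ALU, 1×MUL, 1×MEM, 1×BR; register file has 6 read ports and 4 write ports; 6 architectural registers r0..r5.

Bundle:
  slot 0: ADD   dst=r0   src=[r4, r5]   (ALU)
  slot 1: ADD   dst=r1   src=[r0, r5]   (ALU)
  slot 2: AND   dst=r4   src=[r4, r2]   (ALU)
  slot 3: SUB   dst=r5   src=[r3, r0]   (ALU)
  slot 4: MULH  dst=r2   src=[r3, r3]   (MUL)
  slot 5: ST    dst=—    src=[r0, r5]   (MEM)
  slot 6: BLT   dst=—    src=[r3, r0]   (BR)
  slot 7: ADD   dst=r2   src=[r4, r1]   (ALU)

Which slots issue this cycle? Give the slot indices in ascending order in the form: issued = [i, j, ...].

issued = [0, 1, 2]

[0] ALU needs rd=2 wr=1: ok; after: ALU=2 MUL=1 MEM=1 BR=1, R=4, W=3
[1] ALU needs rd=2 wr=1: ok; after: ALU=1 MUL=1 MEM=1 BR=1, R=2, W=2
[2] ALU needs rd=2 wr=1: ok; after: ALU=0 MUL=1 MEM=1 BR=1, R=0, W=1
[3] ALU needs rd=2 wr=1: FU; after: ALU=0 MUL=1 MEM=1 BR=1, R=0, W=1
[4] MUL needs rd=1 wr=1: RD_PORT; after: ALU=0 MUL=1 MEM=1 BR=1, R=0, W=1
[5] MEM needs rd=2 wr=0: RD_PORT; after: ALU=0 MUL=1 MEM=1 BR=1, R=0, W=1
[6] BR needs rd=2 wr=0: RD_PORT; after: ALU=0 MUL=1 MEM=1 BR=1, R=0, W=1
[7] ALU needs rd=2 wr=1: FU; after: ALU=0 MUL=1 MEM=1 BR=1, R=0, W=1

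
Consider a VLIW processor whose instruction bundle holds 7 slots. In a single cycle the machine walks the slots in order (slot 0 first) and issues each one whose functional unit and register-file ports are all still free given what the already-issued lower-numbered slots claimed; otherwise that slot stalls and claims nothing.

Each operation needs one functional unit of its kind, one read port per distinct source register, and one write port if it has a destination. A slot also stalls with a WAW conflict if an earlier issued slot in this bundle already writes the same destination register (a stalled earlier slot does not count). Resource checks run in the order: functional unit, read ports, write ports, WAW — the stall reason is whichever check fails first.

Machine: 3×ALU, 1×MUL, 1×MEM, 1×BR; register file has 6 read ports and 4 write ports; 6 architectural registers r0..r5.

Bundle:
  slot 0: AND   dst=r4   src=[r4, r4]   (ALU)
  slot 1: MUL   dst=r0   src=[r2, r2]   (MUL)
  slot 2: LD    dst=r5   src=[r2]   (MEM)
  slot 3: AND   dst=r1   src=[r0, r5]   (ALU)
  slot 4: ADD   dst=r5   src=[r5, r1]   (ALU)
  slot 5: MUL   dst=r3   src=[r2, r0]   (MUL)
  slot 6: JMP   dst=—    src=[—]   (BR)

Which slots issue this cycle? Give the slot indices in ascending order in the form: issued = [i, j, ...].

  0. ALU→r4 ⇒ go  {2A/1Mu/1Ld/1B | 5r 3w}
  1. MUL→r0 ⇒ go  {2A/0Mu/1Ld/1B | 4r 2w}
  2. MEM→r5 ⇒ go  {2A/0Mu/0Ld/1B | 3r 1w}
  3. ALU→r1 ⇒ go  {1A/0Mu/0Ld/1B | 1r 0w}
  4. ALU→r5 ⇒ no(RD_PORT)  {1A/0Mu/0Ld/1B | 1r 0w}
  5. MUL→r3 ⇒ no(FU)  {1A/0Mu/0Ld/1B | 1r 0w}
  6. BR ⇒ go  {1A/0Mu/0Ld/0B | 1r 0w}

issued = [0, 1, 2, 3, 6]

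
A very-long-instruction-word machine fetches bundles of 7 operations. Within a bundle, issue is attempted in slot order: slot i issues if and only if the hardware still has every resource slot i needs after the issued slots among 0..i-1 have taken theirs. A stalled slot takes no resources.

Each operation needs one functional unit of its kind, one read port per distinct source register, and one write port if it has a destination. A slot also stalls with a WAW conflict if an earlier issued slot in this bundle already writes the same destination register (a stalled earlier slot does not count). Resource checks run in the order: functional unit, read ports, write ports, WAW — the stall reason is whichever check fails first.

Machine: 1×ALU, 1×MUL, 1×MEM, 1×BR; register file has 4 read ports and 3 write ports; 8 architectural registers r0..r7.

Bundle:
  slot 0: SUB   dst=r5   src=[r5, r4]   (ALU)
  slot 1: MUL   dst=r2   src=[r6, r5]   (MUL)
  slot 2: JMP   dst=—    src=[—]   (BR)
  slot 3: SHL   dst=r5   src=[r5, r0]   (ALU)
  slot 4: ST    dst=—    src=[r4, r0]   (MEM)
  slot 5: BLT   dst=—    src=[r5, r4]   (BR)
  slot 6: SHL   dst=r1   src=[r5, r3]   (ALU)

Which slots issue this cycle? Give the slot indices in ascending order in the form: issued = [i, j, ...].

slot 0 (ALU): ISSUE — free A0,Mu1,Ld1,B1 rp2 wp2
slot 1 (MUL): ISSUE — free A0,Mu0,Ld1,B1 rp0 wp1
slot 2 (BR): ISSUE — free A0,Mu0,Ld1,B0 rp0 wp1
slot 3 (ALU): stall FU — free A0,Mu0,Ld1,B0 rp0 wp1
slot 4 (MEM): stall RD_PORT — free A0,Mu0,Ld1,B0 rp0 wp1
slot 5 (BR): stall FU — free A0,Mu0,Ld1,B0 rp0 wp1
slot 6 (ALU): stall FU — free A0,Mu0,Ld1,B0 rp0 wp1

issued = [0, 1, 2]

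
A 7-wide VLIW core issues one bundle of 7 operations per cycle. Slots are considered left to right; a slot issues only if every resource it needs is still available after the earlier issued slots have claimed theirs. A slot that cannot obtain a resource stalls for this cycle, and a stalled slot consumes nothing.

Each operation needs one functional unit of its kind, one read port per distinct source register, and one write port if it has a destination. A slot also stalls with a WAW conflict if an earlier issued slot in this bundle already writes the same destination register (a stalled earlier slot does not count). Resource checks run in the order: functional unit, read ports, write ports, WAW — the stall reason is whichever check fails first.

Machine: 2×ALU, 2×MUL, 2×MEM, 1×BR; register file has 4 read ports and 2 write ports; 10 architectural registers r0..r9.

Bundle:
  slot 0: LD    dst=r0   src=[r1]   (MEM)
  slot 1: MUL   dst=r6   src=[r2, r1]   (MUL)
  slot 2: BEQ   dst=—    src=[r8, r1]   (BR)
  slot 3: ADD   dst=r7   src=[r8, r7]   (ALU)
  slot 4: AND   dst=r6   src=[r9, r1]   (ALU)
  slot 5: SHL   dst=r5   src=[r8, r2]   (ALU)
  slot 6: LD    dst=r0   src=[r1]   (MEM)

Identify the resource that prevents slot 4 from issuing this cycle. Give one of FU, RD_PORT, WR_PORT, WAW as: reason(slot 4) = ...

reason(slot 4) = RD_PORT

  0. MEM→r0 ⇒ go  {2A/2Mu/1Ld/1B | 3r 1w}
  1. MUL→r6 ⇒ go  {2A/1Mu/1Ld/1B | 1r 0w}
  2. BR ⇒ no(RD_PORT)  {2A/1Mu/1Ld/1B | 1r 0w}
  3. ALU→r7 ⇒ no(RD_PORT)  {2A/1Mu/1Ld/1B | 1r 0w}
  4. ALU→r6 ⇒ no(RD_PORT)  {2A/1Mu/1Ld/1B | 1r 0w}
  5. ALU→r5 ⇒ no(RD_PORT)  {2A/1Mu/1Ld/1B | 1r 0w}
  6. MEM→r0 ⇒ no(WR_PORT)  {2A/1Mu/1Ld/1B | 1r 0w}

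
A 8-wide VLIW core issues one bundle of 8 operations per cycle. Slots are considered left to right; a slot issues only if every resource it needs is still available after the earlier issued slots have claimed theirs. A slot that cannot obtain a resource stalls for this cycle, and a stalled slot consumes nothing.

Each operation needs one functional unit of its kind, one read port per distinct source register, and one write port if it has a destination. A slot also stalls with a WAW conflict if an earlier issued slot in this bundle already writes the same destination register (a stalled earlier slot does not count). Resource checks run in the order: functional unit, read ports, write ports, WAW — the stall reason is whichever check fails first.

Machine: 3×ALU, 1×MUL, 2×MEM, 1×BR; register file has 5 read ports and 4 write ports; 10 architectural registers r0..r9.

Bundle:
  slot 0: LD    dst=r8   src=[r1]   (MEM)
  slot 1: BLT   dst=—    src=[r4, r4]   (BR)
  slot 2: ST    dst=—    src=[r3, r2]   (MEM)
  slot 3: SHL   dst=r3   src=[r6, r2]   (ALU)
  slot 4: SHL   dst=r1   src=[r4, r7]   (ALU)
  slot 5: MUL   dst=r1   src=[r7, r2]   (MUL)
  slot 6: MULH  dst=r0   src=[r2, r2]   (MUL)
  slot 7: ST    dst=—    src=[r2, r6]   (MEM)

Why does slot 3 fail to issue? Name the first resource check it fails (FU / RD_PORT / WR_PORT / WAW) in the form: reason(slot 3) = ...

reason(slot 3) = RD_PORT

(0) want 1×MEM +1rd +1wr — yes → AL3|MU1|ME1|BR1|rd4|wr3
(1) want 1×BR +1rd +0wr — yes → AL3|MU1|ME1|BR0|rd3|wr3
(2) want 1×MEM +2rd +0wr — yes → AL3|MU1|ME0|BR0|rd1|wr3
(3) want 1×ALU +2rd +1wr — RD_PORT → AL3|MU1|ME0|BR0|rd1|wr3
(4) want 1×ALU +2rd +1wr — RD_PORT → AL3|MU1|ME0|BR0|rd1|wr3
(5) want 1×MUL +2rd +1wr — RD_PORT → AL3|MU1|ME0|BR0|rd1|wr3
(6) want 1×MUL +1rd +1wr — yes → AL3|MU0|ME0|BR0|rd0|wr2
(7) want 1×MEM +2rd +0wr — FU → AL3|MU0|ME0|BR0|rd0|wr2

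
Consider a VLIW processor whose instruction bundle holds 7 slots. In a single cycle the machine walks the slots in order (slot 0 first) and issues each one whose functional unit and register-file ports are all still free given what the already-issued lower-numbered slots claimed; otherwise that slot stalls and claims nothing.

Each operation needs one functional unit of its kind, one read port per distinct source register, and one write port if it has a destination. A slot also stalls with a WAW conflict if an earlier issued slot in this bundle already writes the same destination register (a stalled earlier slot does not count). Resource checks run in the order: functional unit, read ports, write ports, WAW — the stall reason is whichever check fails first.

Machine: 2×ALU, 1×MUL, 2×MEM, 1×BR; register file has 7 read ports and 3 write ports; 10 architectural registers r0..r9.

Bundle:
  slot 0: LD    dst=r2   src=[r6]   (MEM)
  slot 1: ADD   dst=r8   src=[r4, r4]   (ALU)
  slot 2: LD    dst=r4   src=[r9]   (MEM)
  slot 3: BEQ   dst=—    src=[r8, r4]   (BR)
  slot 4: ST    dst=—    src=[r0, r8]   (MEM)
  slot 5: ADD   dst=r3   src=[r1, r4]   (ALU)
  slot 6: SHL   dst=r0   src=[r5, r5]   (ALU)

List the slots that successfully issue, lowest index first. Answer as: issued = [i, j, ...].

#0 MEM src=r6 dispatched  <A:2 Mu:1 Ld:1 B:1 rd:6 wr:2>
#1 ALU src=r4,r4 dispatched  <A:1 Mu:1 Ld:1 B:1 rd:5 wr:1>
#2 MEM src=r9 dispatched  <A:1 Mu:1 Ld:0 B:1 rd:4 wr:0>
#3 BR src=r8,r4 dispatched  <A:1 Mu:1 Ld:0 B:0 rd:2 wr:0>
#4 MEM src=r0,r8 held:FU  <A:1 Mu:1 Ld:0 B:0 rd:2 wr:0>
#5 ALU src=r1,r4 held:WR_PORT  <A:1 Mu:1 Ld:0 B:0 rd:2 wr:0>
#6 ALU src=r5,r5 held:WR_PORT  <A:1 Mu:1 Ld:0 B:0 rd:2 wr:0>

issued = [0, 1, 2, 3]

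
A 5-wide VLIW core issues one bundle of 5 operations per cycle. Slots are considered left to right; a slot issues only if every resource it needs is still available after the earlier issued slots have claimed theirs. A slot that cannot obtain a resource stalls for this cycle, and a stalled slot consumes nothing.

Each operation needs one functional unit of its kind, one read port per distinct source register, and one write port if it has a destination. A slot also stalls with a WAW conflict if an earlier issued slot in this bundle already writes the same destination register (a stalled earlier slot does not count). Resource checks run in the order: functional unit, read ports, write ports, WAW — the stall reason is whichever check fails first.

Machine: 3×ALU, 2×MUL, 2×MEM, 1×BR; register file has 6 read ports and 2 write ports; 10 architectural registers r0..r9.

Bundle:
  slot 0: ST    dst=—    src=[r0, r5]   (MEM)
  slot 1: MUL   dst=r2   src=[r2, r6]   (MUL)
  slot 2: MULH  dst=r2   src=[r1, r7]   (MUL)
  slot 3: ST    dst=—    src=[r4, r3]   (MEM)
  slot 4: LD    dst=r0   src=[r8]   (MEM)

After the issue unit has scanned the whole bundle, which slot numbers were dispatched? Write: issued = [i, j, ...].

issued = [0, 1, 3]

(0) want 1×MEM +2rd +0wr — yes → AL3|MU2|ME1|BR1|rd4|wr2
(1) want 1×MUL +2rd +1wr — yes → AL3|MU1|ME1|BR1|rd2|wr1
(2) want 1×MUL +2rd +1wr — WAW → AL3|MU1|ME1|BR1|rd2|wr1
(3) want 1×MEM +2rd +0wr — yes → AL3|MU1|ME0|BR1|rd0|wr1
(4) want 1×MEM +1rd +1wr — FU → AL3|MU1|ME0|BR1|rd0|wr1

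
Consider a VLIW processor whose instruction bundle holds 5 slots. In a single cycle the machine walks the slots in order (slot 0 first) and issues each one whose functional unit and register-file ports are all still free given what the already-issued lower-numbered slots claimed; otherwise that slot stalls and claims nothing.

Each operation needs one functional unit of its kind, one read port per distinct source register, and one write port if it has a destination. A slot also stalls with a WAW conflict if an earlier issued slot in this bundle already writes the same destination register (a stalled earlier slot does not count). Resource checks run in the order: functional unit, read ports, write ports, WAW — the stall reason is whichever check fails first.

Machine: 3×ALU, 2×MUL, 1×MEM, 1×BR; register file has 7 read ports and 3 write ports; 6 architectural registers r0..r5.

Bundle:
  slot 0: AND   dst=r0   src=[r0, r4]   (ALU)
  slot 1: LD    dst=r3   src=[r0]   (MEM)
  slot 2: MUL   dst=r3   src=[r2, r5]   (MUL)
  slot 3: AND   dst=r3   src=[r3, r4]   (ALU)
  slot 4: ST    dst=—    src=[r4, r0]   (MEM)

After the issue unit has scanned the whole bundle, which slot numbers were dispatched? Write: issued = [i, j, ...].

issued = [0, 1]

(0) want 1×ALU +2rd +1wr — yes → AL2|MU2|ME1|BR1|rd5|wr2
(1) want 1×MEM +1rd +1wr — yes → AL2|MU2|ME0|BR1|rd4|wr1
(2) want 1×MUL +2rd +1wr — WAW → AL2|MU2|ME0|BR1|rd4|wr1
(3) want 1×ALU +2rd +1wr — WAW → AL2|MU2|ME0|BR1|rd4|wr1
(4) want 1×MEM +2rd +0wr — FU → AL2|MU2|ME0|BR1|rd4|wr1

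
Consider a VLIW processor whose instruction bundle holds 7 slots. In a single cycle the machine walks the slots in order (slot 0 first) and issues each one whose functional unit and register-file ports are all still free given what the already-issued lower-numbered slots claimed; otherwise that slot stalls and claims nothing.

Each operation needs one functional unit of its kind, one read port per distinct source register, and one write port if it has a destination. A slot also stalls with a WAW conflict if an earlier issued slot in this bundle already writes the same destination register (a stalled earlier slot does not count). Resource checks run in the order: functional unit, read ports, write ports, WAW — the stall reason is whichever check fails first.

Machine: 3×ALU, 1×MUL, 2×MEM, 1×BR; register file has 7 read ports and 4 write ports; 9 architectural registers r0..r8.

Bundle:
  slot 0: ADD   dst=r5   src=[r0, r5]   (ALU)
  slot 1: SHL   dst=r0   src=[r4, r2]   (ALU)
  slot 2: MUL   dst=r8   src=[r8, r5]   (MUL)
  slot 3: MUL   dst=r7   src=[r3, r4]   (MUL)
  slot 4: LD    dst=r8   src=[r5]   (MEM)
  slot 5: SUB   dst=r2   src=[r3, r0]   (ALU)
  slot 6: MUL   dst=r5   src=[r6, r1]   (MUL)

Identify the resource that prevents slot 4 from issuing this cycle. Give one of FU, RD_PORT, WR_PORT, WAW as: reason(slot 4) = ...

reason(slot 4) = WAW

slot 0 (ALU): ISSUE — free A2,Mu1,Ld2,B1 rp5 wp3
slot 1 (ALU): ISSUE — free A1,Mu1,Ld2,B1 rp3 wp2
slot 2 (MUL): ISSUE — free A1,Mu0,Ld2,B1 rp1 wp1
slot 3 (MUL): stall FU — free A1,Mu0,Ld2,B1 rp1 wp1
slot 4 (MEM): stall WAW — free A1,Mu0,Ld2,B1 rp1 wp1
slot 5 (ALU): stall RD_PORT — free A1,Mu0,Ld2,B1 rp1 wp1
slot 6 (MUL): stall FU — free A1,Mu0,Ld2,B1 rp1 wp1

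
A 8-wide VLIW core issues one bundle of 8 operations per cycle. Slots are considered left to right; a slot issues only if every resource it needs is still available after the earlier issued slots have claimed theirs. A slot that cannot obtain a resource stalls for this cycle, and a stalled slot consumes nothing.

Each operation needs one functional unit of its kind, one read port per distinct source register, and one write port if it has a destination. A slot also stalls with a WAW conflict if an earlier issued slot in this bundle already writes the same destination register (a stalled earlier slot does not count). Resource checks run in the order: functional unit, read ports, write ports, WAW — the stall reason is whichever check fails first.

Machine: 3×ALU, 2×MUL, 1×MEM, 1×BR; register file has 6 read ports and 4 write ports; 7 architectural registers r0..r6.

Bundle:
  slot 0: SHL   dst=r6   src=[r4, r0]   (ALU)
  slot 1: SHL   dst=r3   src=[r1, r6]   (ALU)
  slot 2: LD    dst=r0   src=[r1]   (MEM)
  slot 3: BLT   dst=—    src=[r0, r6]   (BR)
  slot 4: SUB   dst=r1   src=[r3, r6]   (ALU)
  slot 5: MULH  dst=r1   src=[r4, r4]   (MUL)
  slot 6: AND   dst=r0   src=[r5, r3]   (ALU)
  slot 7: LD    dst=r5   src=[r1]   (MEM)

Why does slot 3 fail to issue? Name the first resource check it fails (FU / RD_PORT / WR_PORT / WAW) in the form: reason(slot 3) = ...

reason(slot 3) = RD_PORT

[0] ALU needs rd=2 wr=1: ok; after: ALU=2 MUL=2 MEM=1 BR=1, R=4, W=3
[1] ALU needs rd=2 wr=1: ok; after: ALU=1 MUL=2 MEM=1 BR=1, R=2, W=2
[2] MEM needs rd=1 wr=1: ok; after: ALU=1 MUL=2 MEM=0 BR=1, R=1, W=1
[3] BR needs rd=2 wr=0: RD_PORT; after: ALU=1 MUL=2 MEM=0 BR=1, R=1, W=1
[4] ALU needs rd=2 wr=1: RD_PORT; after: ALU=1 MUL=2 MEM=0 BR=1, R=1, W=1
[5] MUL needs rd=1 wr=1: ok; after: ALU=1 MUL=1 MEM=0 BR=1, R=0, W=0
[6] ALU needs rd=2 wr=1: RD_PORT; after: ALU=1 MUL=1 MEM=0 BR=1, R=0, W=0
[7] MEM needs rd=1 wr=1: FU; after: ALU=1 MUL=1 MEM=0 BR=1, R=0, W=0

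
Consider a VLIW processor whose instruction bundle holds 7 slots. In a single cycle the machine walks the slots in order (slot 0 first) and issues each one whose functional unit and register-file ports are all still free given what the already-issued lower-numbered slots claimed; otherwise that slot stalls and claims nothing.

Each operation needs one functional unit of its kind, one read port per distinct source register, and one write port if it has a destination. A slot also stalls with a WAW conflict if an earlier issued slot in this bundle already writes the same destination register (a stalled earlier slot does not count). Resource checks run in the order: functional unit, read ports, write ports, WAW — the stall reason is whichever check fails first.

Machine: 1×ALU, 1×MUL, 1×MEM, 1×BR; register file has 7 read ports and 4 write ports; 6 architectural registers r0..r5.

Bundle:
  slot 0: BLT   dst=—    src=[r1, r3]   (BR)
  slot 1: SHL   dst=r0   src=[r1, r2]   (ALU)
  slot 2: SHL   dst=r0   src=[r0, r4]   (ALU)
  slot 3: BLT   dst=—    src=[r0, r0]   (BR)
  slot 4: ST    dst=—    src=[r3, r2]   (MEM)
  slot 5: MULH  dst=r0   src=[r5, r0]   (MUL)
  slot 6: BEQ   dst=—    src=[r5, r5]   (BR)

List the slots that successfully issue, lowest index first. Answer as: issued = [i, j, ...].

  0. BR ⇒ go  {1A/1Mu/1Ld/0B | 5r 4w}
  1. ALU→r0 ⇒ go  {0A/1Mu/1Ld/0B | 3r 3w}
  2. ALU→r0 ⇒ no(FU)  {0A/1Mu/1Ld/0B | 3r 3w}
  3. BR ⇒ no(FU)  {0A/1Mu/1Ld/0B | 3r 3w}
  4. MEM ⇒ go  {0A/1Mu/0Ld/0B | 1r 3w}
  5. MUL→r0 ⇒ no(RD_PORT)  {0A/1Mu/0Ld/0B | 1r 3w}
  6. BR ⇒ no(FU)  {0A/1Mu/0Ld/0B | 1r 3w}

issued = [0, 1, 4]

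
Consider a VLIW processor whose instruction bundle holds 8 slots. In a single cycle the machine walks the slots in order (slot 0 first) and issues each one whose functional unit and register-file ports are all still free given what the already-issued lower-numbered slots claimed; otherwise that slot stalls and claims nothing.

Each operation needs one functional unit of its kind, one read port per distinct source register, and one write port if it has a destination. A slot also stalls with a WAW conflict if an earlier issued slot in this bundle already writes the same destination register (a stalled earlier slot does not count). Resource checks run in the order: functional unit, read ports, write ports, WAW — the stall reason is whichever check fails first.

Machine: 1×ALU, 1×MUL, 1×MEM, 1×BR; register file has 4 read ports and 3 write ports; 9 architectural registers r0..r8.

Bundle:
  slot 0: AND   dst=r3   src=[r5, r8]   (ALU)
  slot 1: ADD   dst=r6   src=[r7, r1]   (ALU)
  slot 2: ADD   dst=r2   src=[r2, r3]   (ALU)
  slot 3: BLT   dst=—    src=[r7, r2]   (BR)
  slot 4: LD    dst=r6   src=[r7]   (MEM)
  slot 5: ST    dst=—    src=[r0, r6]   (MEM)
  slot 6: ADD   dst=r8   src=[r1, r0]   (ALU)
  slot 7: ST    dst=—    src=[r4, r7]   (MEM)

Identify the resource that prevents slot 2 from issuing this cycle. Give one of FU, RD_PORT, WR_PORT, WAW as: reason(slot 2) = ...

slot 0 (ALU): ISSUE — free A0,Mu1,Ld1,B1 rp2 wp2
slot 1 (ALU): stall FU — free A0,Mu1,Ld1,B1 rp2 wp2
slot 2 (ALU): stall FU — free A0,Mu1,Ld1,B1 rp2 wp2
slot 3 (BR): ISSUE — free A0,Mu1,Ld1,B0 rp0 wp2
slot 4 (MEM): stall RD_PORT — free A0,Mu1,Ld1,B0 rp0 wp2
slot 5 (MEM): stall RD_PORT — free A0,Mu1,Ld1,B0 rp0 wp2
slot 6 (ALU): stall FU — free A0,Mu1,Ld1,B0 rp0 wp2
slot 7 (MEM): stall RD_PORT — free A0,Mu1,Ld1,B0 rp0 wp2

reason(slot 2) = FU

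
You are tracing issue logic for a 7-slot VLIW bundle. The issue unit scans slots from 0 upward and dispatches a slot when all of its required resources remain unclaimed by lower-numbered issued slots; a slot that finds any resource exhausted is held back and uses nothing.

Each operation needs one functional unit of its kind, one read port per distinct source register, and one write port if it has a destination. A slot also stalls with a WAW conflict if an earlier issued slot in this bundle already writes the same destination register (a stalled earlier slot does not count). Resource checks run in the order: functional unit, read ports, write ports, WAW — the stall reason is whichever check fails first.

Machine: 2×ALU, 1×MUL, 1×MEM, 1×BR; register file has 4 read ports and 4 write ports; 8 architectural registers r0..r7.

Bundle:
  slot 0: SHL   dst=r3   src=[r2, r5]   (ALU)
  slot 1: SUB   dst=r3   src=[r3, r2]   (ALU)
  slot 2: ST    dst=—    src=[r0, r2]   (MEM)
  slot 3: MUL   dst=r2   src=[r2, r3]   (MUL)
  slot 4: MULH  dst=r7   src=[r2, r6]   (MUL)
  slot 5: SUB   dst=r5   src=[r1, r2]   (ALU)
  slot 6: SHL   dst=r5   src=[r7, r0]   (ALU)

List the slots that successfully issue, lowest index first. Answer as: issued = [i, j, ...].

  0. ALU→r3 ⇒ go  {1A/1Mu/1Ld/1B | 2r 3w}
  1. ALU→r3 ⇒ no(WAW)  {1A/1Mu/1Ld/1B | 2r 3w}
  2. MEM ⇒ go  {1A/1Mu/0Ld/1B | 0r 3w}
  3. MUL→r2 ⇒ no(RD_PORT)  {1A/1Mu/0Ld/1B | 0r 3w}
  4. MUL→r7 ⇒ no(RD_PORT)  {1A/1Mu/0Ld/1B | 0r 3w}
  5. ALU→r5 ⇒ no(RD_PORT)  {1A/1Mu/0Ld/1B | 0r 3w}
  6. ALU→r5 ⇒ no(RD_PORT)  {1A/1Mu/0Ld/1B | 0r 3w}

issued = [0, 2]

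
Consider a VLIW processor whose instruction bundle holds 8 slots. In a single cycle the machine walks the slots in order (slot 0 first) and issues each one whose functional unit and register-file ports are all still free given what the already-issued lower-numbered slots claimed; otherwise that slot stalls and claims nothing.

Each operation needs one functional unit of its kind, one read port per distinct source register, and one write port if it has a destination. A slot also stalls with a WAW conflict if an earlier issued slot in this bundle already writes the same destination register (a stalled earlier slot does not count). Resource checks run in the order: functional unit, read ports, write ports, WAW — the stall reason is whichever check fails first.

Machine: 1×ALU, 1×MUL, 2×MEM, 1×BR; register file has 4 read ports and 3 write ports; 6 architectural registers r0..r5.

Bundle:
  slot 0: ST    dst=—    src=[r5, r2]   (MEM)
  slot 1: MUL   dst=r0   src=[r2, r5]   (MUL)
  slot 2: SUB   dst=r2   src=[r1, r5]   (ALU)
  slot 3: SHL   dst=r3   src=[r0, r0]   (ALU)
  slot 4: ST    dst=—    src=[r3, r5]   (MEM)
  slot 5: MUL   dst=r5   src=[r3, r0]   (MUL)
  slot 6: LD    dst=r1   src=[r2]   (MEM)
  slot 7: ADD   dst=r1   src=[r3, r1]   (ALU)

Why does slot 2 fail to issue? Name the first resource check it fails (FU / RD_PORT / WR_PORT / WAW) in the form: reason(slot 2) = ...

reason(slot 2) = RD_PORT

#0 MEM src=r5,r2 dispatched  <A:1 Mu:1 Ld:1 B:1 rd:2 wr:3>
#1 MUL src=r2,r5 dispatched  <A:1 Mu:0 Ld:1 B:1 rd:0 wr:2>
#2 ALU src=r1,r5 held:RD_PORT  <A:1 Mu:0 Ld:1 B:1 rd:0 wr:2>
#3 ALU src=r0,r0 held:RD_PORT  <A:1 Mu:0 Ld:1 B:1 rd:0 wr:2>
#4 MEM src=r3,r5 held:RD_PORT  <A:1 Mu:0 Ld:1 B:1 rd:0 wr:2>
#5 MUL src=r3,r0 held:FU  <A:1 Mu:0 Ld:1 B:1 rd:0 wr:2>
#6 MEM src=r2 held:RD_PORT  <A:1 Mu:0 Ld:1 B:1 rd:0 wr:2>
#7 ALU src=r3,r1 held:RD_PORT  <A:1 Mu:0 Ld:1 B:1 rd:0 wr:2>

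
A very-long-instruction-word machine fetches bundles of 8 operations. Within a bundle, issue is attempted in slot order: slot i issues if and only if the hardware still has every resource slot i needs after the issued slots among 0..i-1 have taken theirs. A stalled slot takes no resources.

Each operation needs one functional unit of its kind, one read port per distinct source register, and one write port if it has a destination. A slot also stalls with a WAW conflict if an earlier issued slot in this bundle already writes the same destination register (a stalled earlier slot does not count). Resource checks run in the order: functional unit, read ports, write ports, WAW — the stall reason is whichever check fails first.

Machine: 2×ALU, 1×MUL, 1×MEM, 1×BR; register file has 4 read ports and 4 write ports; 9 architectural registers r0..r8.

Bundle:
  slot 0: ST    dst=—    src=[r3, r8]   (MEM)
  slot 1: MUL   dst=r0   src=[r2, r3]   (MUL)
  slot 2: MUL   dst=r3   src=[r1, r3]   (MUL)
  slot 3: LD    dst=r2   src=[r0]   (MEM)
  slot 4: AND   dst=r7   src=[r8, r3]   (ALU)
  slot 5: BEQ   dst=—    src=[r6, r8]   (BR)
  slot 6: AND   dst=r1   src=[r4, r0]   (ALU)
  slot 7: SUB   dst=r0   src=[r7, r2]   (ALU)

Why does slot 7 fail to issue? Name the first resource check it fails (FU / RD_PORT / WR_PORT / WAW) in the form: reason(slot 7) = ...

[0] MEM needs rd=2 wr=0: ok; after: ALU=2 MUL=1 MEM=0 BR=1, R=2, W=4
[1] MUL needs rd=2 wr=1: ok; after: ALU=2 MUL=0 MEM=0 BR=1, R=0, W=3
[2] MUL needs rd=2 wr=1: FU; after: ALU=2 MUL=0 MEM=0 BR=1, R=0, W=3
[3] MEM needs rd=1 wr=1: FU; after: ALU=2 MUL=0 MEM=0 BR=1, R=0, W=3
[4] ALU needs rd=2 wr=1: RD_PORT; after: ALU=2 MUL=0 MEM=0 BR=1, R=0, W=3
[5] BR needs rd=2 wr=0: RD_PORT; after: ALU=2 MUL=0 MEM=0 BR=1, R=0, W=3
[6] ALU needs rd=2 wr=1: RD_PORT; after: ALU=2 MUL=0 MEM=0 BR=1, R=0, W=3
[7] ALU needs rd=2 wr=1: RD_PORT; after: ALU=2 MUL=0 MEM=0 BR=1, R=0, W=3

reason(slot 7) = RD_PORT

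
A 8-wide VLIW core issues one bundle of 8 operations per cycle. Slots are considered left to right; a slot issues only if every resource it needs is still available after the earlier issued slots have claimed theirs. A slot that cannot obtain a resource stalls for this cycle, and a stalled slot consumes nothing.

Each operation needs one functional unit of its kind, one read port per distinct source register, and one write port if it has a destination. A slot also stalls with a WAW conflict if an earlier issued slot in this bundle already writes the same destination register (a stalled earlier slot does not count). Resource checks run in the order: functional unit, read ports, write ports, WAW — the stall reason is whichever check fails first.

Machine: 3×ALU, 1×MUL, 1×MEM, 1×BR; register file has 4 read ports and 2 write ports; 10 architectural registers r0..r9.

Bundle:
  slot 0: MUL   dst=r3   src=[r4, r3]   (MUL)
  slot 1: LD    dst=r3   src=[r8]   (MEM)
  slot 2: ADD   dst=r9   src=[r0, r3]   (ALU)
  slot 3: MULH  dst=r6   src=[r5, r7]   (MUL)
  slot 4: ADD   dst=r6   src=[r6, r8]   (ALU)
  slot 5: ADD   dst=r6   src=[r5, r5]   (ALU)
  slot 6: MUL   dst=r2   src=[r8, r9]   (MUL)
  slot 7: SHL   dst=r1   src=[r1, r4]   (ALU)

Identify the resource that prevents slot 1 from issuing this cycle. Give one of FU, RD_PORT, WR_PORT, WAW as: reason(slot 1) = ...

reason(slot 1) = WAW

slot 0 (MUL): ISSUE — free A3,Mu0,Ld1,B1 rp2 wp1
slot 1 (MEM): stall WAW — free A3,Mu0,Ld1,B1 rp2 wp1
slot 2 (ALU): ISSUE — free A2,Mu0,Ld1,B1 rp0 wp0
slot 3 (MUL): stall FU — free A2,Mu0,Ld1,B1 rp0 wp0
slot 4 (ALU): stall RD_PORT — free A2,Mu0,Ld1,B1 rp0 wp0
slot 5 (ALU): stall RD_PORT — free A2,Mu0,Ld1,B1 rp0 wp0
slot 6 (MUL): stall FU — free A2,Mu0,Ld1,B1 rp0 wp0
slot 7 (ALU): stall RD_PORT — free A2,Mu0,Ld1,B1 rp0 wp0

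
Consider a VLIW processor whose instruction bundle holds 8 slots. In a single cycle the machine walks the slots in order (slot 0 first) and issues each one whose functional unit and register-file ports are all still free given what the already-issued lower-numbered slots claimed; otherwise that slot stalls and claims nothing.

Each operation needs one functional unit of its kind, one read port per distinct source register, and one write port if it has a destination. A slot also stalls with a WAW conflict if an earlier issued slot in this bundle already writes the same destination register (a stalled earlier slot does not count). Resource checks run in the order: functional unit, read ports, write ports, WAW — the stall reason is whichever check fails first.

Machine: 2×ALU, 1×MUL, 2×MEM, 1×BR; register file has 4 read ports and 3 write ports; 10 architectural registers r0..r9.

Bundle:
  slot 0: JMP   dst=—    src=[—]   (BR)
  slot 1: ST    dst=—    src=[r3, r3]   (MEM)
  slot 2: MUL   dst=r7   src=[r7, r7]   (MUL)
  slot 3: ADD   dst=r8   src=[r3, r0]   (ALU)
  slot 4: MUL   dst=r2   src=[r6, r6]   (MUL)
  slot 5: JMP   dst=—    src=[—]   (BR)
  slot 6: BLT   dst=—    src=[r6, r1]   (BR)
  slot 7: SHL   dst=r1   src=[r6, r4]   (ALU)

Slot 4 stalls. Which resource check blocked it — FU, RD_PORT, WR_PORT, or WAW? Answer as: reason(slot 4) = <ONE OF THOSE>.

reason(slot 4) = FU

[0] BR needs rd=0 wr=0: ok; after: ALU=2 MUL=1 MEM=2 BR=0, R=4, W=3
[1] MEM needs rd=1 wr=0: ok; after: ALU=2 MUL=1 MEM=1 BR=0, R=3, W=3
[2] MUL needs rd=1 wr=1: ok; after: ALU=2 MUL=0 MEM=1 BR=0, R=2, W=2
[3] ALU needs rd=2 wr=1: ok; after: ALU=1 MUL=0 MEM=1 BR=0, R=0, W=1
[4] MUL needs rd=1 wr=1: FU; after: ALU=1 MUL=0 MEM=1 BR=0, R=0, W=1
[5] BR needs rd=0 wr=0: FU; after: ALU=1 MUL=0 MEM=1 BR=0, R=0, W=1
[6] BR needs rd=2 wr=0: FU; after: ALU=1 MUL=0 MEM=1 BR=0, R=0, W=1
[7] ALU needs rd=2 wr=1: RD_PORT; after: ALU=1 MUL=0 MEM=1 BR=0, R=0, W=1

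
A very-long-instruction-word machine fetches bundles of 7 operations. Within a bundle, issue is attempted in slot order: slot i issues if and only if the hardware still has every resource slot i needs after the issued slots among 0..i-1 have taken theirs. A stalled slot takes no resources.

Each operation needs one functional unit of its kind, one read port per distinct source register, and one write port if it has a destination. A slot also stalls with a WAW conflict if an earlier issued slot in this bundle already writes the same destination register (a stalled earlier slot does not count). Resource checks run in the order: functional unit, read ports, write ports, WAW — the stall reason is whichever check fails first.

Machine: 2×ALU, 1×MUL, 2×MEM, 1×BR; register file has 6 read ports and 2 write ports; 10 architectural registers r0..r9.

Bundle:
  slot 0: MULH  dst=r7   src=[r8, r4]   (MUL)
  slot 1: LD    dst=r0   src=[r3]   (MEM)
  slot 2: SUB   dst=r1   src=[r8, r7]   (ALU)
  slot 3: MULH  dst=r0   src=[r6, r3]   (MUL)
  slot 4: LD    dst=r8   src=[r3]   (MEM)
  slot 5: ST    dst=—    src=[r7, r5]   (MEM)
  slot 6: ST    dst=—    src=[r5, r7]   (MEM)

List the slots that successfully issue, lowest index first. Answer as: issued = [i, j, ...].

issued = [0, 1, 5]

#0 MUL src=r8,r4 dispatched  <A:2 Mu:0 Ld:2 B:1 rd:4 wr:1>
#1 MEM src=r3 dispatched  <A:2 Mu:0 Ld:1 B:1 rd:3 wr:0>
#2 ALU src=r8,r7 held:WR_PORT  <A:2 Mu:0 Ld:1 B:1 rd:3 wr:0>
#3 MUL src=r6,r3 held:FU  <A:2 Mu:0 Ld:1 B:1 rd:3 wr:0>
#4 MEM src=r3 held:WR_PORT  <A:2 Mu:0 Ld:1 B:1 rd:3 wr:0>
#5 MEM src=r7,r5 dispatched  <A:2 Mu:0 Ld:0 B:1 rd:1 wr:0>
#6 MEM src=r5,r7 held:FU  <A:2 Mu:0 Ld:0 B:1 rd:1 wr:0>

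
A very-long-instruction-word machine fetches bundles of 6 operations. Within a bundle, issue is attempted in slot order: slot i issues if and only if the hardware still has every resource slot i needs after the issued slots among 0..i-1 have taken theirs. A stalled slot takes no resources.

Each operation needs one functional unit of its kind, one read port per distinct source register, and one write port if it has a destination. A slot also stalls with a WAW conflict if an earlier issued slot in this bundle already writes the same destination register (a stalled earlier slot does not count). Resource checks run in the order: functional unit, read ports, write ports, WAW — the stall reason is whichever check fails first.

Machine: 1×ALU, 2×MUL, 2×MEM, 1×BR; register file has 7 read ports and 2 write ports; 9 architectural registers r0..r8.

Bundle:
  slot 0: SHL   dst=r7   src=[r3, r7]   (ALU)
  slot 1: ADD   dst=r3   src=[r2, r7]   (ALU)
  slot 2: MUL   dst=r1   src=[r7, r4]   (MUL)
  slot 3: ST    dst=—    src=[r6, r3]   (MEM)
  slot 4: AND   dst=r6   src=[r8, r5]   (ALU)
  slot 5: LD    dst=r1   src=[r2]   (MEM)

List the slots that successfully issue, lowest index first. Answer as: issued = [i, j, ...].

[0] ALU needs rd=2 wr=1: ok; after: ALU=0 MUL=2 MEM=2 BR=1, R=5, W=1
[1] ALU needs rd=2 wr=1: FU; after: ALU=0 MUL=2 MEM=2 BR=1, R=5, W=1
[2] MUL needs rd=2 wr=1: ok; after: ALU=0 MUL=1 MEM=2 BR=1, R=3, W=0
[3] MEM needs rd=2 wr=0: ok; after: ALU=0 MUL=1 MEM=1 BR=1, R=1, W=0
[4] ALU needs rd=2 wr=1: FU; after: ALU=0 MUL=1 MEM=1 BR=1, R=1, W=0
[5] MEM needs rd=1 wr=1: WR_PORT; after: ALU=0 MUL=1 MEM=1 BR=1, R=1, W=0

issued = [0, 2, 3]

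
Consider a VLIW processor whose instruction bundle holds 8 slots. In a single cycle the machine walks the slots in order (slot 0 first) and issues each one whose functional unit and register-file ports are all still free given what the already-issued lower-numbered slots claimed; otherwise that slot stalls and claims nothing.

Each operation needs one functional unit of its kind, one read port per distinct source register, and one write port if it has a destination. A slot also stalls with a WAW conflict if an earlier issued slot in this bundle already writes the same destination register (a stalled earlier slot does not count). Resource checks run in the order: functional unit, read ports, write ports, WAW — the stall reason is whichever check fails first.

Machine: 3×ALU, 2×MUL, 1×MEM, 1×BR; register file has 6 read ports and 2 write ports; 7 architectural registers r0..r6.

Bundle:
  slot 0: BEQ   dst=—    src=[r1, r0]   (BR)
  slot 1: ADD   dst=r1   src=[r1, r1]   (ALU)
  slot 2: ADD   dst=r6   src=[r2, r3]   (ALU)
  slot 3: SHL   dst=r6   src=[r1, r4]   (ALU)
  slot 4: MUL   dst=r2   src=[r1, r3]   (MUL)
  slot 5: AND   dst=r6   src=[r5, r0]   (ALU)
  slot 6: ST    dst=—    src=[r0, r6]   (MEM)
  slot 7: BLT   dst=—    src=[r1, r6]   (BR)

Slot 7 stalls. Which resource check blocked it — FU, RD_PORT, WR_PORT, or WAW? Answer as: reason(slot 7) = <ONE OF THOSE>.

(0) want 1×BR +2rd +0wr — yes → AL3|MU2|ME1|BR0|rd4|wr2
(1) want 1×ALU +1rd +1wr — yes → AL2|MU2|ME1|BR0|rd3|wr1
(2) want 1×ALU +2rd +1wr — yes → AL1|MU2|ME1|BR0|rd1|wr0
(3) want 1×ALU +2rd +1wr — RD_PORT → AL1|MU2|ME1|BR0|rd1|wr0
(4) want 1×MUL +2rd +1wr — RD_PORT → AL1|MU2|ME1|BR0|rd1|wr0
(5) want 1×ALU +2rd +1wr — RD_PORT → AL1|MU2|ME1|BR0|rd1|wr0
(6) want 1×MEM +2rd +0wr — RD_PORT → AL1|MU2|ME1|BR0|rd1|wr0
(7) want 1×BR +2rd +0wr — FU → AL1|MU2|ME1|BR0|rd1|wr0

reason(slot 7) = FU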